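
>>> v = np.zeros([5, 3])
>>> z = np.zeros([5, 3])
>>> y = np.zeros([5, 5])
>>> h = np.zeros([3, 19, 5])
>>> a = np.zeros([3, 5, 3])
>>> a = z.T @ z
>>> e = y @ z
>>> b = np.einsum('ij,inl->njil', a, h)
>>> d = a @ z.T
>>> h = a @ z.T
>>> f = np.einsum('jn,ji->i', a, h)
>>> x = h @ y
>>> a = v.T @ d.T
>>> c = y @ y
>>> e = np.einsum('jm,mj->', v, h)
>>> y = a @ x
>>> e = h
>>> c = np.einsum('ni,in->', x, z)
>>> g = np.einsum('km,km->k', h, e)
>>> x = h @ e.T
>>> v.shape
(5, 3)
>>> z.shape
(5, 3)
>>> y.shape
(3, 5)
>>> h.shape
(3, 5)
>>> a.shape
(3, 3)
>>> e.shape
(3, 5)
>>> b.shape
(19, 3, 3, 5)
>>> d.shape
(3, 5)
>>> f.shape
(5,)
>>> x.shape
(3, 3)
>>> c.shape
()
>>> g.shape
(3,)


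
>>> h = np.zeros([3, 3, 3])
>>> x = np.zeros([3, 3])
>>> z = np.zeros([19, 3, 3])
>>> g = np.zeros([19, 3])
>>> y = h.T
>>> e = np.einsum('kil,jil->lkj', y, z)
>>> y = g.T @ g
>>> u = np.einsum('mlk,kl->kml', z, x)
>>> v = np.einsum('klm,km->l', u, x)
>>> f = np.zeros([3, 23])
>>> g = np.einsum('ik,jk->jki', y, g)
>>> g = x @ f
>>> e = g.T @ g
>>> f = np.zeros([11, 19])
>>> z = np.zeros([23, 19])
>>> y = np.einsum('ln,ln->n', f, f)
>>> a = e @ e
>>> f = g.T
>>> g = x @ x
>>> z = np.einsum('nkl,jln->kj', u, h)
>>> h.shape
(3, 3, 3)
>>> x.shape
(3, 3)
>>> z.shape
(19, 3)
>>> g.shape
(3, 3)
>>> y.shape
(19,)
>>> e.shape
(23, 23)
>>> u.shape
(3, 19, 3)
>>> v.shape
(19,)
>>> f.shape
(23, 3)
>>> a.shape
(23, 23)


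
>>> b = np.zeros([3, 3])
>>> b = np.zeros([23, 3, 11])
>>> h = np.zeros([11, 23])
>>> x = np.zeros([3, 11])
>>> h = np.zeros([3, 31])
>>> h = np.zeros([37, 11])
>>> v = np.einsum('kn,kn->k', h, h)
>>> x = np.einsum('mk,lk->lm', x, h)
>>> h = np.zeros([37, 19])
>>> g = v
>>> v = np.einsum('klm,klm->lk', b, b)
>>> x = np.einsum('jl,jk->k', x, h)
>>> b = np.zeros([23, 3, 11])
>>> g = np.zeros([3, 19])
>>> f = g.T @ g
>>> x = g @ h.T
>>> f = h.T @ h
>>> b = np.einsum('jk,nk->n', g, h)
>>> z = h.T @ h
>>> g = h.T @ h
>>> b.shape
(37,)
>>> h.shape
(37, 19)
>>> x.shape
(3, 37)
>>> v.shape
(3, 23)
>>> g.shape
(19, 19)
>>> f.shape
(19, 19)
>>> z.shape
(19, 19)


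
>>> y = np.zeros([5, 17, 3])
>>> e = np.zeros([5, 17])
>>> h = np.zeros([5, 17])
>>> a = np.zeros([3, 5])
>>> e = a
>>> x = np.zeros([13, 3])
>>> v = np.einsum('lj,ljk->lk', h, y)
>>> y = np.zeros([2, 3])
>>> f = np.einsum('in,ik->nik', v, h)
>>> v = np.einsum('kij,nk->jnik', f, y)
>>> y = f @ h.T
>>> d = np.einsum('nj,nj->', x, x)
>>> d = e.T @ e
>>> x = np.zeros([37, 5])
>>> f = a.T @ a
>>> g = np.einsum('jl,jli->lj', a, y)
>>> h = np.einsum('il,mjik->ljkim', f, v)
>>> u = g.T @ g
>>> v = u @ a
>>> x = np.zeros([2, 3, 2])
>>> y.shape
(3, 5, 5)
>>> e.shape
(3, 5)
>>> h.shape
(5, 2, 3, 5, 17)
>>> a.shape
(3, 5)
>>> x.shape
(2, 3, 2)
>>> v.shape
(3, 5)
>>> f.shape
(5, 5)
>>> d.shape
(5, 5)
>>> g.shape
(5, 3)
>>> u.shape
(3, 3)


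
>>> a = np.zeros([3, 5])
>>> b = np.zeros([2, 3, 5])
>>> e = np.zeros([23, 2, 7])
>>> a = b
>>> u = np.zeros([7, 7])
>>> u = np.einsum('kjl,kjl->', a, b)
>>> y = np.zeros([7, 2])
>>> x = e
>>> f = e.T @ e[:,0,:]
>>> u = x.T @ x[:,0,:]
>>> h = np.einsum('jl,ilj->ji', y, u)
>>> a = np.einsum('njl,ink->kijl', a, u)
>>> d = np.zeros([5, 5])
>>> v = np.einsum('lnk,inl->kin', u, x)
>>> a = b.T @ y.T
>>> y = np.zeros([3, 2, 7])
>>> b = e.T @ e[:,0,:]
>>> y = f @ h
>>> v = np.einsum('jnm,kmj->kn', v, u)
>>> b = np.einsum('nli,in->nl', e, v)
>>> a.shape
(5, 3, 7)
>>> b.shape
(23, 2)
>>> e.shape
(23, 2, 7)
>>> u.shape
(7, 2, 7)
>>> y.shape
(7, 2, 7)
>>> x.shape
(23, 2, 7)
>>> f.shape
(7, 2, 7)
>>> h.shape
(7, 7)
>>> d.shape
(5, 5)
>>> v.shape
(7, 23)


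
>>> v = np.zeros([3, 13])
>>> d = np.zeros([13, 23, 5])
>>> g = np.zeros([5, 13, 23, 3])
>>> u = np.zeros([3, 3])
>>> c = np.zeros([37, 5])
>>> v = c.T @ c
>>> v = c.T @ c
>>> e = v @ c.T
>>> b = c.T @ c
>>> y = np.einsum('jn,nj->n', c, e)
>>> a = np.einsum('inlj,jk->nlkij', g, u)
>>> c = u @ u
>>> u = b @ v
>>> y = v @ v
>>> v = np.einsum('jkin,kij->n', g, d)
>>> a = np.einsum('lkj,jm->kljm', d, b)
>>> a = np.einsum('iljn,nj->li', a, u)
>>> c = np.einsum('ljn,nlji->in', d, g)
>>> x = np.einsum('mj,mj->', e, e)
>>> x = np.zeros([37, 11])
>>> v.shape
(3,)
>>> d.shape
(13, 23, 5)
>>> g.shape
(5, 13, 23, 3)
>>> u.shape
(5, 5)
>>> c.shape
(3, 5)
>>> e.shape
(5, 37)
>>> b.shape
(5, 5)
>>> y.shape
(5, 5)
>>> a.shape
(13, 23)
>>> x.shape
(37, 11)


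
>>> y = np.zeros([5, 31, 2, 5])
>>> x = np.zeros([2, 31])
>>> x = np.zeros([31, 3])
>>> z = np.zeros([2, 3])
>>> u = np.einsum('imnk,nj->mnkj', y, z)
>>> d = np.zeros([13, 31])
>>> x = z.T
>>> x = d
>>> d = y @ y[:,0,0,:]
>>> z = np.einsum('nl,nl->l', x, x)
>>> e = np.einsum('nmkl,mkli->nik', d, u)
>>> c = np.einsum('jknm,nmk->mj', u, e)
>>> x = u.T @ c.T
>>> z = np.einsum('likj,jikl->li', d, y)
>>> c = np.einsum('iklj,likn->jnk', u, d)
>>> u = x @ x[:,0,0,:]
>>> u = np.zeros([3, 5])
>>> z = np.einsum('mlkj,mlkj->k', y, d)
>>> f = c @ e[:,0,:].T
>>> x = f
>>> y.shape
(5, 31, 2, 5)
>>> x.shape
(3, 5, 5)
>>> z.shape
(2,)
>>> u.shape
(3, 5)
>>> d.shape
(5, 31, 2, 5)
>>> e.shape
(5, 3, 2)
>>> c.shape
(3, 5, 2)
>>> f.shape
(3, 5, 5)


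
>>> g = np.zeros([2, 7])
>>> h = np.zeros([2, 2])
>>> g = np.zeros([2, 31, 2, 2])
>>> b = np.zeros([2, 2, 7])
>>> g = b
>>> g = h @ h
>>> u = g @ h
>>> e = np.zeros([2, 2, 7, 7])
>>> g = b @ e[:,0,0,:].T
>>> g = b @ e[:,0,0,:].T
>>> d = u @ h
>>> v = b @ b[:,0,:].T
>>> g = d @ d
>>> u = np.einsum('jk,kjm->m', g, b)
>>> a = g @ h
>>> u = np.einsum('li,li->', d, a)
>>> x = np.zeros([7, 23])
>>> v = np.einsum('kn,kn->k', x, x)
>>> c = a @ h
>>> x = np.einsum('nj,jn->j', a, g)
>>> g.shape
(2, 2)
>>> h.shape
(2, 2)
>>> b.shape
(2, 2, 7)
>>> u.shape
()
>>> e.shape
(2, 2, 7, 7)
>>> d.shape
(2, 2)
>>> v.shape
(7,)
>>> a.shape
(2, 2)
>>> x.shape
(2,)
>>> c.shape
(2, 2)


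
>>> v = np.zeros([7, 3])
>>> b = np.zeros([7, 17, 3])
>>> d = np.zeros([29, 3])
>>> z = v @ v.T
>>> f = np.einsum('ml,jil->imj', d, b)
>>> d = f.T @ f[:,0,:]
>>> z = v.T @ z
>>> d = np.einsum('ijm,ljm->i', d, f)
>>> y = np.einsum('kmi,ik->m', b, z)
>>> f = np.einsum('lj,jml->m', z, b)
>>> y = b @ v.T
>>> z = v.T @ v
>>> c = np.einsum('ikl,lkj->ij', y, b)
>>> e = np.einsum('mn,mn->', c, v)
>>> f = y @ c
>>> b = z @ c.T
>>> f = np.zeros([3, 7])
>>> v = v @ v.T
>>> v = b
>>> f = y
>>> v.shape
(3, 7)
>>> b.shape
(3, 7)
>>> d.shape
(7,)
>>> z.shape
(3, 3)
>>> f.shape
(7, 17, 7)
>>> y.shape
(7, 17, 7)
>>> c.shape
(7, 3)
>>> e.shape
()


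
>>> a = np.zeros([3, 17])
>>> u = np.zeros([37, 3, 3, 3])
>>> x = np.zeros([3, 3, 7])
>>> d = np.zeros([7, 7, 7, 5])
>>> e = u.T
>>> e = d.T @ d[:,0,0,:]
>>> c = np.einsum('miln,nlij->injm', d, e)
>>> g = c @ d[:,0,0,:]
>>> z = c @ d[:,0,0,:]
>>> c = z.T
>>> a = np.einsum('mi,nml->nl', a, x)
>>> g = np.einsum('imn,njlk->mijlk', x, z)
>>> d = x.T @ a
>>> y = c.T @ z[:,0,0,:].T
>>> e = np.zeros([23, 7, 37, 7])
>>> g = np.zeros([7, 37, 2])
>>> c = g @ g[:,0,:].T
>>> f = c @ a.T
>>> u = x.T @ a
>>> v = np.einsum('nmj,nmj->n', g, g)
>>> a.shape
(3, 7)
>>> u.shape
(7, 3, 7)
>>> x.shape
(3, 3, 7)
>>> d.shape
(7, 3, 7)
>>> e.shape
(23, 7, 37, 7)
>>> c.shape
(7, 37, 7)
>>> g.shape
(7, 37, 2)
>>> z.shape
(7, 5, 5, 5)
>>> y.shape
(7, 5, 5, 7)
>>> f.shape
(7, 37, 3)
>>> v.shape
(7,)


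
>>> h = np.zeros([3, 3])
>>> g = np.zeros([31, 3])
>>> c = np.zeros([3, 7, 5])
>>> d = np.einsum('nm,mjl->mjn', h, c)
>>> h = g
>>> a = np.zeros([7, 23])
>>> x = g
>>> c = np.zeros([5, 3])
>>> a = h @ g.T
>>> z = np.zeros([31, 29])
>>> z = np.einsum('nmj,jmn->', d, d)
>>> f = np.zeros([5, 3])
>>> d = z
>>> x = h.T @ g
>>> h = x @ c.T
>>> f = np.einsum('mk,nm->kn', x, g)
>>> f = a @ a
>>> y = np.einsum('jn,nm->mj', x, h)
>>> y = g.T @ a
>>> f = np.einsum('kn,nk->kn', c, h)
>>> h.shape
(3, 5)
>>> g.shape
(31, 3)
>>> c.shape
(5, 3)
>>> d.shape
()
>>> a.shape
(31, 31)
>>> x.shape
(3, 3)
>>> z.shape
()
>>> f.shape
(5, 3)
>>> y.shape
(3, 31)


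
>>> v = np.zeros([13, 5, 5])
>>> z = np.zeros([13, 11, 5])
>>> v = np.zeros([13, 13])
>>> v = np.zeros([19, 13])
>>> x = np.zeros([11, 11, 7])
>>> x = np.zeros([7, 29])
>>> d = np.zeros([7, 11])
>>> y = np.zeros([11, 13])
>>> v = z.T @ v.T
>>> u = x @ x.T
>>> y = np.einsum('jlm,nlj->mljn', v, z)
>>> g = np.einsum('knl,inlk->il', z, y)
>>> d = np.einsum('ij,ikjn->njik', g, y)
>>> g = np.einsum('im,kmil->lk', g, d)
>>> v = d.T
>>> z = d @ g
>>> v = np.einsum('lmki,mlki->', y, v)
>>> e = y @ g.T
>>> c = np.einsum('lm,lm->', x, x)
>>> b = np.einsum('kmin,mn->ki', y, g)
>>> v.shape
()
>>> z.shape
(13, 5, 19, 13)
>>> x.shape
(7, 29)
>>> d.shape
(13, 5, 19, 11)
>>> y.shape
(19, 11, 5, 13)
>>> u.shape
(7, 7)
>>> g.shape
(11, 13)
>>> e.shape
(19, 11, 5, 11)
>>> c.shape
()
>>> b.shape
(19, 5)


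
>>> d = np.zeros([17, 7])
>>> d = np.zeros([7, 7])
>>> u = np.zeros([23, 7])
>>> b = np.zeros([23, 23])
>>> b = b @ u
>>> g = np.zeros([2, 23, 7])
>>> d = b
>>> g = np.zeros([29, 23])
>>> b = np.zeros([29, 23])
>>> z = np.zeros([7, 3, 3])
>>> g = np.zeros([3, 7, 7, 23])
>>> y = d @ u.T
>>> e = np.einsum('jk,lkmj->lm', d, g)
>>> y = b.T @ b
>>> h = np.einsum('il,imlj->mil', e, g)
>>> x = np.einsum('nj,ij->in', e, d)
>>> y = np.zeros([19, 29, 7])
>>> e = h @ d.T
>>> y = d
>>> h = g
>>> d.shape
(23, 7)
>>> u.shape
(23, 7)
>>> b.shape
(29, 23)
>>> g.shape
(3, 7, 7, 23)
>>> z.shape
(7, 3, 3)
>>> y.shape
(23, 7)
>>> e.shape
(7, 3, 23)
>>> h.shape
(3, 7, 7, 23)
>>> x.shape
(23, 3)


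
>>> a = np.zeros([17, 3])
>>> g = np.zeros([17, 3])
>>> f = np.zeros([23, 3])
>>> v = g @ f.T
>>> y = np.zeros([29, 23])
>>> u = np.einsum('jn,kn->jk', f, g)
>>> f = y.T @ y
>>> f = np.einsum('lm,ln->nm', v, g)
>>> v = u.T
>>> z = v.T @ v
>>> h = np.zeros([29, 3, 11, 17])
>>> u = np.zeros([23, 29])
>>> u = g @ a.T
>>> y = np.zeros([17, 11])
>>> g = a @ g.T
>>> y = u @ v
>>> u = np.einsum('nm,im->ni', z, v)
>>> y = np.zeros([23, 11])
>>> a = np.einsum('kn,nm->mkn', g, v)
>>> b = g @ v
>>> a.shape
(23, 17, 17)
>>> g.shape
(17, 17)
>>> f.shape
(3, 23)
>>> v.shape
(17, 23)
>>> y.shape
(23, 11)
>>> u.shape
(23, 17)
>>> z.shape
(23, 23)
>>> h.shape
(29, 3, 11, 17)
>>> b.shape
(17, 23)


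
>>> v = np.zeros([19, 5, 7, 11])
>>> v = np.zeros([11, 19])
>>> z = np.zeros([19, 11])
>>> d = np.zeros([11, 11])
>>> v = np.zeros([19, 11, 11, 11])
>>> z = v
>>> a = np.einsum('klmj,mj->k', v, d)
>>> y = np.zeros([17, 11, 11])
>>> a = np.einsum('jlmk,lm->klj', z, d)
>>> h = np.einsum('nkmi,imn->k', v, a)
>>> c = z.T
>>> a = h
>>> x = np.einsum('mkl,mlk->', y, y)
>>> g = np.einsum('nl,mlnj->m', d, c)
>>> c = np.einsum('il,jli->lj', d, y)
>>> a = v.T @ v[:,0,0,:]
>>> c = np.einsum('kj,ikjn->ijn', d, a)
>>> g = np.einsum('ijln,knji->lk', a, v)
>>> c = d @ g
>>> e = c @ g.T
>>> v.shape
(19, 11, 11, 11)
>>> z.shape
(19, 11, 11, 11)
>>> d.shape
(11, 11)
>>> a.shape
(11, 11, 11, 11)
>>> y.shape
(17, 11, 11)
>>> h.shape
(11,)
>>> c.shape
(11, 19)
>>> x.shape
()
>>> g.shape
(11, 19)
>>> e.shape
(11, 11)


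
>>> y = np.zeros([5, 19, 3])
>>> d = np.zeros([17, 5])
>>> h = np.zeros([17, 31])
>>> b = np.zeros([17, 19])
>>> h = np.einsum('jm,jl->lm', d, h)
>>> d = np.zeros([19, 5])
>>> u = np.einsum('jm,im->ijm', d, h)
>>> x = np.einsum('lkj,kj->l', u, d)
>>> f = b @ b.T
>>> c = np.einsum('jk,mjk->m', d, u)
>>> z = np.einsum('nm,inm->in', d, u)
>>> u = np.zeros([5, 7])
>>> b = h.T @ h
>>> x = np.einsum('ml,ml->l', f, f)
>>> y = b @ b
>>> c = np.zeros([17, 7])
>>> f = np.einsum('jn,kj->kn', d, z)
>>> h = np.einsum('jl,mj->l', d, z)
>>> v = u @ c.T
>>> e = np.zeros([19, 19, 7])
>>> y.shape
(5, 5)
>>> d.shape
(19, 5)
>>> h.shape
(5,)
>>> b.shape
(5, 5)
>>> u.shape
(5, 7)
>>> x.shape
(17,)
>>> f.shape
(31, 5)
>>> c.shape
(17, 7)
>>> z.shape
(31, 19)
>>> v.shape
(5, 17)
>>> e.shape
(19, 19, 7)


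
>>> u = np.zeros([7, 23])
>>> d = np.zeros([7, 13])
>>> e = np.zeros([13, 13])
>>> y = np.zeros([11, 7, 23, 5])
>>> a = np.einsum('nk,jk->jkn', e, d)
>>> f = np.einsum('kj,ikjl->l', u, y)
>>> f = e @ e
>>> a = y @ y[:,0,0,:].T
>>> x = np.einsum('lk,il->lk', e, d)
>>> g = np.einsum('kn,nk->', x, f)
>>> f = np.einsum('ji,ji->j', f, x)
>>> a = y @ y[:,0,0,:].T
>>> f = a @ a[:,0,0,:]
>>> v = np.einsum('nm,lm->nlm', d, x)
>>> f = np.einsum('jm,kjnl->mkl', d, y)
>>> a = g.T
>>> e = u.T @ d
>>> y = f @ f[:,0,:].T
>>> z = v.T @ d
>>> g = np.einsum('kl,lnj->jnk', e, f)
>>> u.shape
(7, 23)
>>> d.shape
(7, 13)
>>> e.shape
(23, 13)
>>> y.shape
(13, 11, 13)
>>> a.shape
()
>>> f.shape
(13, 11, 5)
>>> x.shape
(13, 13)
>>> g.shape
(5, 11, 23)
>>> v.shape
(7, 13, 13)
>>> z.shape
(13, 13, 13)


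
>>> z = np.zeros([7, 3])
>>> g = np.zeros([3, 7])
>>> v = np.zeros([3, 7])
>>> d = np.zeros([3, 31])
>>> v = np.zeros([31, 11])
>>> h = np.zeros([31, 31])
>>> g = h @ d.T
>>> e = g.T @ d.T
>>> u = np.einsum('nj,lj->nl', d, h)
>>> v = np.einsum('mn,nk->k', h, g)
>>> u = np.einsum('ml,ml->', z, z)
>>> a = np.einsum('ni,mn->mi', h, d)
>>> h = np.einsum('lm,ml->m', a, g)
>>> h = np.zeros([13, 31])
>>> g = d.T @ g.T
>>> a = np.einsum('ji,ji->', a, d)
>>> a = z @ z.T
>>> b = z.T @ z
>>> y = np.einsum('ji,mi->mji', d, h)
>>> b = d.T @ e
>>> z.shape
(7, 3)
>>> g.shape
(31, 31)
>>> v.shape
(3,)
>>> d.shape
(3, 31)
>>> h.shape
(13, 31)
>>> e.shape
(3, 3)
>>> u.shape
()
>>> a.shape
(7, 7)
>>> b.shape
(31, 3)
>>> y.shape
(13, 3, 31)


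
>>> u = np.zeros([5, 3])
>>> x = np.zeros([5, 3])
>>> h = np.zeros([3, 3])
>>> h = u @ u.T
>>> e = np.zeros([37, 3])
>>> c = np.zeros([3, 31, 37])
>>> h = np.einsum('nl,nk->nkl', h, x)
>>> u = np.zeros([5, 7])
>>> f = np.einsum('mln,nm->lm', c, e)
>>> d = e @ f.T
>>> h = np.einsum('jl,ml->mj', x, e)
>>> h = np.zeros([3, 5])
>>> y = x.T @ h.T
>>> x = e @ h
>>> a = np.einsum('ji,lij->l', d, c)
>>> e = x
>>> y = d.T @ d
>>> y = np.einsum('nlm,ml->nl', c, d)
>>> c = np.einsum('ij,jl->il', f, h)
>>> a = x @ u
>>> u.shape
(5, 7)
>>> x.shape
(37, 5)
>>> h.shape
(3, 5)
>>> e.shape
(37, 5)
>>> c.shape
(31, 5)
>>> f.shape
(31, 3)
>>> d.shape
(37, 31)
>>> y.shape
(3, 31)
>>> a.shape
(37, 7)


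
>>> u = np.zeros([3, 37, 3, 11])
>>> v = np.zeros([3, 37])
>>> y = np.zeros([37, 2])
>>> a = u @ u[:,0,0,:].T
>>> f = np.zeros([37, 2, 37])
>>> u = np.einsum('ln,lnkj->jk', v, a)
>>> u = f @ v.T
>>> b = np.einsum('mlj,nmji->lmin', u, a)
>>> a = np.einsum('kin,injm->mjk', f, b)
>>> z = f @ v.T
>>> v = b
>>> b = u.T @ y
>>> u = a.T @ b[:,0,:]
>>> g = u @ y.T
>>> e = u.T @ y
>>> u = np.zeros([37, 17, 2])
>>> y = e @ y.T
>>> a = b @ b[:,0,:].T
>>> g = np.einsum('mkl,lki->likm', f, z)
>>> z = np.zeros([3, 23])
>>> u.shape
(37, 17, 2)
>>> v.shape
(2, 37, 3, 3)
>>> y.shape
(2, 3, 37)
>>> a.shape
(3, 2, 3)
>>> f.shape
(37, 2, 37)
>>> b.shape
(3, 2, 2)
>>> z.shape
(3, 23)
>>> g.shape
(37, 3, 2, 37)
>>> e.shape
(2, 3, 2)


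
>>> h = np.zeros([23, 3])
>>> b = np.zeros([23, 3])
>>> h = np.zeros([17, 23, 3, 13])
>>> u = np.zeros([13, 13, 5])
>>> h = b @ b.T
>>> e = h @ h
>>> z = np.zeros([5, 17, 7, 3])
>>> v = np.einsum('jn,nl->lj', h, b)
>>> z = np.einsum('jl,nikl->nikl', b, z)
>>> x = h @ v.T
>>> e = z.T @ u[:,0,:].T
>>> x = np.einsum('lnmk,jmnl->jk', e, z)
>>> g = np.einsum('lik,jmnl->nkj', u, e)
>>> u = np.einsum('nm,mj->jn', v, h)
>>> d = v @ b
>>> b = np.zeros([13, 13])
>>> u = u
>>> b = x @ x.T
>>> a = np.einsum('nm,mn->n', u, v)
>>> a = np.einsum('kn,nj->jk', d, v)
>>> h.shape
(23, 23)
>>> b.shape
(5, 5)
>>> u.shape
(23, 3)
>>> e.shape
(3, 7, 17, 13)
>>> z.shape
(5, 17, 7, 3)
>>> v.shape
(3, 23)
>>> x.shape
(5, 13)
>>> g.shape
(17, 5, 3)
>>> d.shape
(3, 3)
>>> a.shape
(23, 3)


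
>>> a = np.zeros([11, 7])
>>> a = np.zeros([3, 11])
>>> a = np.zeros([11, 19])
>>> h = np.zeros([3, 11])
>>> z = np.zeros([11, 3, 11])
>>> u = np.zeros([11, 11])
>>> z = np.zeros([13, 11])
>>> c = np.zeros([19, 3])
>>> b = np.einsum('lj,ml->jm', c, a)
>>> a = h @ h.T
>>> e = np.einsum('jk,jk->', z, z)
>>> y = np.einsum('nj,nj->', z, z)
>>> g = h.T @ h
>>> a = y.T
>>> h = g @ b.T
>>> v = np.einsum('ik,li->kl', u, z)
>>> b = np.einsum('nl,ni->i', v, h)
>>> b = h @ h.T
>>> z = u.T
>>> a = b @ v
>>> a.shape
(11, 13)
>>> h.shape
(11, 3)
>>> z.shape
(11, 11)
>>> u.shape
(11, 11)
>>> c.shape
(19, 3)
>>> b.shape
(11, 11)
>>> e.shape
()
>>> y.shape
()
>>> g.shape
(11, 11)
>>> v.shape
(11, 13)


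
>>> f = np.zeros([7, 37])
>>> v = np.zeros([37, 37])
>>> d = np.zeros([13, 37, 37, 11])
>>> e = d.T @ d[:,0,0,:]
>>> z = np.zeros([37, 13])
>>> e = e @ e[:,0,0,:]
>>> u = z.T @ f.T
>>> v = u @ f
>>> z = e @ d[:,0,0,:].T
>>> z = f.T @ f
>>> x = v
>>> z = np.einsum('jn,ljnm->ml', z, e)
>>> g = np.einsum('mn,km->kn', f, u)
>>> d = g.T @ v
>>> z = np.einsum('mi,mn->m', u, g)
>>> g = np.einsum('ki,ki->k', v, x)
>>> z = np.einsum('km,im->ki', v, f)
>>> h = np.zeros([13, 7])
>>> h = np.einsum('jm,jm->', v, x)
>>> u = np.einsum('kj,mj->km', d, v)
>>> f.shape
(7, 37)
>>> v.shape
(13, 37)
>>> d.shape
(37, 37)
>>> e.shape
(11, 37, 37, 11)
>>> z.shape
(13, 7)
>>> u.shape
(37, 13)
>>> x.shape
(13, 37)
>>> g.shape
(13,)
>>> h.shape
()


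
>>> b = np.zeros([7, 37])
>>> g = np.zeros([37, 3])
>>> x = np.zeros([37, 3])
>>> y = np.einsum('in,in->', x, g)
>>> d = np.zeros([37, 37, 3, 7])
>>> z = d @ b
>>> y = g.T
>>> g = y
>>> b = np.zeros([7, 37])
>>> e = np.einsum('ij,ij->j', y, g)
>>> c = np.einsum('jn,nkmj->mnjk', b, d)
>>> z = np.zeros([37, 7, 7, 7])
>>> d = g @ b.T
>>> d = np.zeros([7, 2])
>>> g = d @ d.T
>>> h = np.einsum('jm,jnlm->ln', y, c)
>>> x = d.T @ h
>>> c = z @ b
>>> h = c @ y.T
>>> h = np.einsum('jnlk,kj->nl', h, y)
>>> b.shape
(7, 37)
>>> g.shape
(7, 7)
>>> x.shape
(2, 37)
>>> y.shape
(3, 37)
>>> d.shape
(7, 2)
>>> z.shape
(37, 7, 7, 7)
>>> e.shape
(37,)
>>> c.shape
(37, 7, 7, 37)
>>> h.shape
(7, 7)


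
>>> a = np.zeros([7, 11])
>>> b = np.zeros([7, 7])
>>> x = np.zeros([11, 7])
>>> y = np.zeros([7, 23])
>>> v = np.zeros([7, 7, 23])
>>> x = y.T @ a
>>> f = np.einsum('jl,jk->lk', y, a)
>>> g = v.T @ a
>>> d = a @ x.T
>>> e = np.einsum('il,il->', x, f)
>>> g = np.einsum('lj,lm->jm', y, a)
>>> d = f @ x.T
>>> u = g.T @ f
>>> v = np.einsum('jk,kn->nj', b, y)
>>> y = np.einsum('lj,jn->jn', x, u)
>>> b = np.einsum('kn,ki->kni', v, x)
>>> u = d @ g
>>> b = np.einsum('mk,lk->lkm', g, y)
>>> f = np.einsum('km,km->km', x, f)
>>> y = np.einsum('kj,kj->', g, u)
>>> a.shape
(7, 11)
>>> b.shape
(11, 11, 23)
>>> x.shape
(23, 11)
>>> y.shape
()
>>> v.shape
(23, 7)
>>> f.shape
(23, 11)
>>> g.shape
(23, 11)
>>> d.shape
(23, 23)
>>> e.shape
()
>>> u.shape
(23, 11)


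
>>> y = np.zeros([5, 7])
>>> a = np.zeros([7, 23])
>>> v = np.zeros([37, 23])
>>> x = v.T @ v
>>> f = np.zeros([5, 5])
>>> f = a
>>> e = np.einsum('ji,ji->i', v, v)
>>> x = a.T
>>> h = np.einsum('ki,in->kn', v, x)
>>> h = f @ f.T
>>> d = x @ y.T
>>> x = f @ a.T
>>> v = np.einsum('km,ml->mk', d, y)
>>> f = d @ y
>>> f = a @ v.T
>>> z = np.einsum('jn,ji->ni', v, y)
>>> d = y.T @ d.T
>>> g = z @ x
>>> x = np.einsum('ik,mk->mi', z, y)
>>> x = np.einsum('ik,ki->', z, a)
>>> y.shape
(5, 7)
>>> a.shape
(7, 23)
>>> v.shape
(5, 23)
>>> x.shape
()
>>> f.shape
(7, 5)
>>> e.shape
(23,)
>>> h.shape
(7, 7)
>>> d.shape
(7, 23)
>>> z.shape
(23, 7)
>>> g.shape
(23, 7)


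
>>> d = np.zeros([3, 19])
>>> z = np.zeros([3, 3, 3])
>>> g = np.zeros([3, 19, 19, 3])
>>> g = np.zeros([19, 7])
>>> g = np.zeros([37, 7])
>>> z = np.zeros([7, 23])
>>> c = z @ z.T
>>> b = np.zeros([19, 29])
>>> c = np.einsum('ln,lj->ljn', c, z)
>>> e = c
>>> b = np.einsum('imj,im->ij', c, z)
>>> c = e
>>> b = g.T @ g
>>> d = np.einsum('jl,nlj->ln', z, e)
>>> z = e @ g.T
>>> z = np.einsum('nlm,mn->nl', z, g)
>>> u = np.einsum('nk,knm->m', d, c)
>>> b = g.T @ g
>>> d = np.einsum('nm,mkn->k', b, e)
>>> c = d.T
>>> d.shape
(23,)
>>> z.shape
(7, 23)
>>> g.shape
(37, 7)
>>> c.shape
(23,)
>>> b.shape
(7, 7)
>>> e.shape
(7, 23, 7)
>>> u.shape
(7,)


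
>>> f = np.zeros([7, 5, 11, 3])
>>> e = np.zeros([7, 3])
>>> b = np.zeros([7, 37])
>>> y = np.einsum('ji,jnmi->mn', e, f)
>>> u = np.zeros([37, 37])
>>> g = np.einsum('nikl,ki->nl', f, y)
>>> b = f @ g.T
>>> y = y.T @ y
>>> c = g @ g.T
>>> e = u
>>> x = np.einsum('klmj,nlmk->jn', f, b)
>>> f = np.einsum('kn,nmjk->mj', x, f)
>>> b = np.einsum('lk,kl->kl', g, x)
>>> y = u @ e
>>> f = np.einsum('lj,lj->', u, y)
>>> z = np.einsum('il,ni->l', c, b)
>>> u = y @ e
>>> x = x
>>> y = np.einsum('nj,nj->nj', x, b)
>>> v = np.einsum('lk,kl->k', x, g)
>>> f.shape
()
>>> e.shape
(37, 37)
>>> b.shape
(3, 7)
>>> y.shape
(3, 7)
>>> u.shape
(37, 37)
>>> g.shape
(7, 3)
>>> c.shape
(7, 7)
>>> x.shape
(3, 7)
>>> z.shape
(7,)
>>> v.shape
(7,)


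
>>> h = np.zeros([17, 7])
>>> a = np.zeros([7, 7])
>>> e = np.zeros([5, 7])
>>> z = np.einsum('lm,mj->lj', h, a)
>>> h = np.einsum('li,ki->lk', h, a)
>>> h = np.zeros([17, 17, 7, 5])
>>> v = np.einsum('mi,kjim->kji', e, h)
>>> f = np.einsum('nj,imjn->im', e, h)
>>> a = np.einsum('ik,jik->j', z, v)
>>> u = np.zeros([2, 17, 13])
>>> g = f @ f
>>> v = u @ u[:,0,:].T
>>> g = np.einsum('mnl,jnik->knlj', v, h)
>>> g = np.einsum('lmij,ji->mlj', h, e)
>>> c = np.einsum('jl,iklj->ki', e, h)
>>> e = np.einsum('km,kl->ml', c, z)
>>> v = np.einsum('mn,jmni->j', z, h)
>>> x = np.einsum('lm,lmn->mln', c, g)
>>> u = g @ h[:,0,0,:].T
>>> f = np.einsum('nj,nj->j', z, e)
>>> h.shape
(17, 17, 7, 5)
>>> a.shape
(17,)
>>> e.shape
(17, 7)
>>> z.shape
(17, 7)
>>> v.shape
(17,)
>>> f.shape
(7,)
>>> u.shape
(17, 17, 17)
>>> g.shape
(17, 17, 5)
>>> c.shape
(17, 17)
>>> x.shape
(17, 17, 5)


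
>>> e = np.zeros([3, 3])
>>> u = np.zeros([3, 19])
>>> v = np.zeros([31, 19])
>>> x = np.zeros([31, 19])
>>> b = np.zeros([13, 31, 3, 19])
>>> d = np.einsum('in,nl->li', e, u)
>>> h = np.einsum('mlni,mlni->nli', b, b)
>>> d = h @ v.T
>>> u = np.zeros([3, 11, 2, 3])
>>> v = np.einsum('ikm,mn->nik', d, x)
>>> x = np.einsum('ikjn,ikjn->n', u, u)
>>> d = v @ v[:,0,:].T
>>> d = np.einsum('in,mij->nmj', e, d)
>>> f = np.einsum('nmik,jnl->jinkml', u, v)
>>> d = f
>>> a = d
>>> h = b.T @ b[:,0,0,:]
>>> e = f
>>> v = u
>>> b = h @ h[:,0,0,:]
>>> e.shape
(19, 2, 3, 3, 11, 31)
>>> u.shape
(3, 11, 2, 3)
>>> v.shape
(3, 11, 2, 3)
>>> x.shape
(3,)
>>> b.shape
(19, 3, 31, 19)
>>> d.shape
(19, 2, 3, 3, 11, 31)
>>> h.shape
(19, 3, 31, 19)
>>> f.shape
(19, 2, 3, 3, 11, 31)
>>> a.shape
(19, 2, 3, 3, 11, 31)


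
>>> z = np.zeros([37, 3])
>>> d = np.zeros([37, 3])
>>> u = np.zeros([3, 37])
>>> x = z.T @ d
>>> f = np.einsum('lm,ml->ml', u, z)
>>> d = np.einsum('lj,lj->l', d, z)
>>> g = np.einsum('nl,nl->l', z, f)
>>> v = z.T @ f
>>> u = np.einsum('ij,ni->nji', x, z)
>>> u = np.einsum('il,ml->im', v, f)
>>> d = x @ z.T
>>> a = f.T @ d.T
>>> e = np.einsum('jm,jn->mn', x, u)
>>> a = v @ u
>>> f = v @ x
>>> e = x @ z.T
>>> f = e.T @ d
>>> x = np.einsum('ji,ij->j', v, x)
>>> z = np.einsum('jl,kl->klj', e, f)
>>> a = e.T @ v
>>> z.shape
(37, 37, 3)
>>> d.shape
(3, 37)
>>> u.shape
(3, 37)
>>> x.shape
(3,)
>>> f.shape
(37, 37)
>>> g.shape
(3,)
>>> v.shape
(3, 3)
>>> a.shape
(37, 3)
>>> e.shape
(3, 37)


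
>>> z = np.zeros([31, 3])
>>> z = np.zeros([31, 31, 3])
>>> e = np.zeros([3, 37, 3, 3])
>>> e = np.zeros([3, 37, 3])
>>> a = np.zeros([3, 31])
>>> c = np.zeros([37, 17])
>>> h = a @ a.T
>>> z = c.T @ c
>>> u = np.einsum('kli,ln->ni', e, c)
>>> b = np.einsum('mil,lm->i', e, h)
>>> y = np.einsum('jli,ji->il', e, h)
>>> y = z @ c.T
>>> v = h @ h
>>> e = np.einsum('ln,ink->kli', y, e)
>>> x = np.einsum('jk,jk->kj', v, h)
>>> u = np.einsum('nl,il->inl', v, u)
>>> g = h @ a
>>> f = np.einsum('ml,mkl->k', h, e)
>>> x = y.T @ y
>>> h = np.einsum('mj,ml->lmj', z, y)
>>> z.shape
(17, 17)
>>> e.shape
(3, 17, 3)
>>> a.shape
(3, 31)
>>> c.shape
(37, 17)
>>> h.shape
(37, 17, 17)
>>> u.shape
(17, 3, 3)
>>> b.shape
(37,)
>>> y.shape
(17, 37)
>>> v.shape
(3, 3)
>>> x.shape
(37, 37)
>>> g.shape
(3, 31)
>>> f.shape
(17,)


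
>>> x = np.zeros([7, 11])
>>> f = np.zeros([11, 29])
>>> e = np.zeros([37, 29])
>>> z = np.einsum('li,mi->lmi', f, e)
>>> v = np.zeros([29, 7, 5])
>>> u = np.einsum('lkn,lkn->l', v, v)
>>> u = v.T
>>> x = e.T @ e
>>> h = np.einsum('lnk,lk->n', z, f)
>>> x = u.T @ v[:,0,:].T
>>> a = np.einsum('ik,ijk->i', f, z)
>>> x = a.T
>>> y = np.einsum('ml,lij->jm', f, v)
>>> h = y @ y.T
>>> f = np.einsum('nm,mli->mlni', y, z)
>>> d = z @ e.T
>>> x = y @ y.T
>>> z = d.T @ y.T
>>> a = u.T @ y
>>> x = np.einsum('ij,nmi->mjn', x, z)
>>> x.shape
(37, 5, 37)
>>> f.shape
(11, 37, 5, 29)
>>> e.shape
(37, 29)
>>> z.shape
(37, 37, 5)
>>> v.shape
(29, 7, 5)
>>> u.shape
(5, 7, 29)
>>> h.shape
(5, 5)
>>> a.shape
(29, 7, 11)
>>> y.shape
(5, 11)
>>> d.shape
(11, 37, 37)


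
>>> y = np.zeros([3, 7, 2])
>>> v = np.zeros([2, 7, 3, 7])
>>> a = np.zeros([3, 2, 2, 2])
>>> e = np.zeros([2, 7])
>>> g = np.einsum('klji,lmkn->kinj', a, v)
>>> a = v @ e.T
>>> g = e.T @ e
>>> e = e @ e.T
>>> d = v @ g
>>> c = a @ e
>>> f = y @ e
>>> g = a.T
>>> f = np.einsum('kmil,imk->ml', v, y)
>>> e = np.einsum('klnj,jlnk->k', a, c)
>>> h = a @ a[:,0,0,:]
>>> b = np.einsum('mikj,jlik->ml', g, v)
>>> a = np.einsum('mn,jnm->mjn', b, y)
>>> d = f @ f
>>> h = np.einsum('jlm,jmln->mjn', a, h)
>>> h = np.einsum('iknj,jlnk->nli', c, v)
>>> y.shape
(3, 7, 2)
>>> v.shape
(2, 7, 3, 7)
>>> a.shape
(2, 3, 7)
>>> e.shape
(2,)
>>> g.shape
(2, 3, 7, 2)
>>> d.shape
(7, 7)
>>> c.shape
(2, 7, 3, 2)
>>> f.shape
(7, 7)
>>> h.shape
(3, 7, 2)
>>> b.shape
(2, 7)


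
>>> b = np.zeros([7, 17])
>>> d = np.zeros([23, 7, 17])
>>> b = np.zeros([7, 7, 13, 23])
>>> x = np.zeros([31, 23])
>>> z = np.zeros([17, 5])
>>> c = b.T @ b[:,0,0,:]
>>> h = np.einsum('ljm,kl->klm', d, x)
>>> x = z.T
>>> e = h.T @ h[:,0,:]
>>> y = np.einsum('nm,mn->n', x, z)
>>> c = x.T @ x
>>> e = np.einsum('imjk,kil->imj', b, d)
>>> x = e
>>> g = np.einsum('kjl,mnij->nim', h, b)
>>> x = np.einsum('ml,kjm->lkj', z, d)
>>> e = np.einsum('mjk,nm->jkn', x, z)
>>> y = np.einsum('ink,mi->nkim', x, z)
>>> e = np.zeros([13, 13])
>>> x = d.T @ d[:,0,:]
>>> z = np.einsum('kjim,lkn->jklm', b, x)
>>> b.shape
(7, 7, 13, 23)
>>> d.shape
(23, 7, 17)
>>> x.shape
(17, 7, 17)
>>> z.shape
(7, 7, 17, 23)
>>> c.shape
(17, 17)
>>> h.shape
(31, 23, 17)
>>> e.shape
(13, 13)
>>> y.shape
(23, 7, 5, 17)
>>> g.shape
(7, 13, 7)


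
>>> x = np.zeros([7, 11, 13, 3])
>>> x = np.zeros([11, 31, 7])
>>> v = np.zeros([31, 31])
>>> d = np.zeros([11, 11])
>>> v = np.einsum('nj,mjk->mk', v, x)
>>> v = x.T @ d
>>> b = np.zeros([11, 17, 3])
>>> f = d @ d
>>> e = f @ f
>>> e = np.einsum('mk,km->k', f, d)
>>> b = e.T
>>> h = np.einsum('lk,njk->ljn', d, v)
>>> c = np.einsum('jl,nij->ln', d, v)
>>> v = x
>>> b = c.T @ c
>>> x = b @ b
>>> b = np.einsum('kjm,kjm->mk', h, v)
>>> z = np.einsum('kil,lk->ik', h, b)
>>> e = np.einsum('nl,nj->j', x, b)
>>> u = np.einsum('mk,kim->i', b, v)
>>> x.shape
(7, 7)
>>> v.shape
(11, 31, 7)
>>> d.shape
(11, 11)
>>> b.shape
(7, 11)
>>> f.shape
(11, 11)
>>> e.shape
(11,)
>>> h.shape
(11, 31, 7)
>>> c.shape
(11, 7)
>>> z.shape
(31, 11)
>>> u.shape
(31,)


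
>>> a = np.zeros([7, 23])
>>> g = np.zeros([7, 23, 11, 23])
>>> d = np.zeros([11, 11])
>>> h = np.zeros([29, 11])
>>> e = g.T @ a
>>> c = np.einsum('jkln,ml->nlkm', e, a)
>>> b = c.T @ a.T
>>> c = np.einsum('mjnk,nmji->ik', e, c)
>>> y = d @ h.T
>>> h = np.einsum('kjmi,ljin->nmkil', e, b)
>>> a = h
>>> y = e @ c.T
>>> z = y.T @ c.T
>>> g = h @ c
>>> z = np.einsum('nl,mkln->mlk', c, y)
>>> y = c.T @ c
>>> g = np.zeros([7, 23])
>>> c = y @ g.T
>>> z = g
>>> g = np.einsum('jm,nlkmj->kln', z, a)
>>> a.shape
(7, 23, 23, 23, 7)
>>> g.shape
(23, 23, 7)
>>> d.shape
(11, 11)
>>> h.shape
(7, 23, 23, 23, 7)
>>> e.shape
(23, 11, 23, 23)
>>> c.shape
(23, 7)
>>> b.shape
(7, 11, 23, 7)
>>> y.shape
(23, 23)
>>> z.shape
(7, 23)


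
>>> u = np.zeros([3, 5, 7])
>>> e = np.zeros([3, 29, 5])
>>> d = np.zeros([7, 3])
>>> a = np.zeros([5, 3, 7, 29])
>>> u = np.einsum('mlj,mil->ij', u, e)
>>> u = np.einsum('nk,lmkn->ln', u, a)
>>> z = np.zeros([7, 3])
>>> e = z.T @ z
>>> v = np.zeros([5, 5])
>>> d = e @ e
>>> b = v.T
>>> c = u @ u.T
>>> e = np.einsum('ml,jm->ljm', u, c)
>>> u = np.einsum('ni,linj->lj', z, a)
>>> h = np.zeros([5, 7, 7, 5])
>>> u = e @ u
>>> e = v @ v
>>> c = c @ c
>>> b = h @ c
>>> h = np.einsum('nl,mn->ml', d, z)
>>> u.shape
(29, 5, 29)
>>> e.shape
(5, 5)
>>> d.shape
(3, 3)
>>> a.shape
(5, 3, 7, 29)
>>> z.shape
(7, 3)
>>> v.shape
(5, 5)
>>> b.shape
(5, 7, 7, 5)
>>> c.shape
(5, 5)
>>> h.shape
(7, 3)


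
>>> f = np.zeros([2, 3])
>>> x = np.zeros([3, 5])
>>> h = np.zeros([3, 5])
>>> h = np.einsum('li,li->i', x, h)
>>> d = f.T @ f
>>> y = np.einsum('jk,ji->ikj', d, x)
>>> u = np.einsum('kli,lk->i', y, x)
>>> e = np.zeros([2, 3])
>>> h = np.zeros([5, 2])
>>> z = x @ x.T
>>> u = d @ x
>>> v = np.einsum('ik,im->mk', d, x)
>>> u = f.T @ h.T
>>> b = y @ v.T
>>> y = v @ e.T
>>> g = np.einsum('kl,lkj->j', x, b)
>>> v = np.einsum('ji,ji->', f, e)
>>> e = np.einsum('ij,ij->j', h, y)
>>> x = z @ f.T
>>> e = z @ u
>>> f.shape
(2, 3)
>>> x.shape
(3, 2)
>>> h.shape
(5, 2)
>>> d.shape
(3, 3)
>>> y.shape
(5, 2)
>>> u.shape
(3, 5)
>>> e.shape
(3, 5)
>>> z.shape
(3, 3)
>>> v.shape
()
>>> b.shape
(5, 3, 5)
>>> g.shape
(5,)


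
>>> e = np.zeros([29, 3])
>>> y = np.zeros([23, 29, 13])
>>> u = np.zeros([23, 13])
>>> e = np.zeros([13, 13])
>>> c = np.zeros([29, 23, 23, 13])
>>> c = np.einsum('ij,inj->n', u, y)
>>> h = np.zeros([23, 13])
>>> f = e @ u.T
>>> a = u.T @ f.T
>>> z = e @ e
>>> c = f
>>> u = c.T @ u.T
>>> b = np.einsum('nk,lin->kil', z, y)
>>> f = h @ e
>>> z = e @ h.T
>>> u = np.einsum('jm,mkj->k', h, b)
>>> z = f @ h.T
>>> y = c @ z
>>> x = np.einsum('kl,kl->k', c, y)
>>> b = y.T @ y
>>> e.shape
(13, 13)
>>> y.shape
(13, 23)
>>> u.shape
(29,)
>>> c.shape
(13, 23)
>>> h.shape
(23, 13)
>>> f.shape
(23, 13)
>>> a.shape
(13, 13)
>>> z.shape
(23, 23)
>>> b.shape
(23, 23)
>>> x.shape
(13,)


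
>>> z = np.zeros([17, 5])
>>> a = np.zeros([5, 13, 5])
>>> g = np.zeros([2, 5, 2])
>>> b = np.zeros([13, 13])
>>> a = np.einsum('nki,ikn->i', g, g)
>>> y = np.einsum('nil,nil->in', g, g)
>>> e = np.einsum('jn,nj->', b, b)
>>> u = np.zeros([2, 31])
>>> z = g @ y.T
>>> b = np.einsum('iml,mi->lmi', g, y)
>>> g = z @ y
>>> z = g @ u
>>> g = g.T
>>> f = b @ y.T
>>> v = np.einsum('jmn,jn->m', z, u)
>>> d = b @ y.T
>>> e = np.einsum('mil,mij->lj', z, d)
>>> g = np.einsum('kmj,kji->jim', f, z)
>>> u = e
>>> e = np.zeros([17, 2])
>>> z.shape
(2, 5, 31)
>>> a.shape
(2,)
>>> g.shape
(5, 31, 5)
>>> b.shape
(2, 5, 2)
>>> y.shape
(5, 2)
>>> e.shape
(17, 2)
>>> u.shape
(31, 5)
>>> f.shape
(2, 5, 5)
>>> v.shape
(5,)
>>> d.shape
(2, 5, 5)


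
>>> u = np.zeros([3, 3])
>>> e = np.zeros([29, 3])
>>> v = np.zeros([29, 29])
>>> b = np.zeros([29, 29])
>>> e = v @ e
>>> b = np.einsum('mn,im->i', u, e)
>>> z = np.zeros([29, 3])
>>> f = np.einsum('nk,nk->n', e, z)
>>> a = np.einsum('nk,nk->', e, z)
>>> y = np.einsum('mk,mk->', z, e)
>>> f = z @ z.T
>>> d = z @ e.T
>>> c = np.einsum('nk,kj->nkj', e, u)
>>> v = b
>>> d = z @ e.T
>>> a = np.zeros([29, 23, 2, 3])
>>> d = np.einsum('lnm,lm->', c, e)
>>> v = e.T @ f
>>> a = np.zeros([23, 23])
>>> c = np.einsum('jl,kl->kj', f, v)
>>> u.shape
(3, 3)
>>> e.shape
(29, 3)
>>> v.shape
(3, 29)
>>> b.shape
(29,)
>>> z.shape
(29, 3)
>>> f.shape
(29, 29)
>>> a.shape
(23, 23)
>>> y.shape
()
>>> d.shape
()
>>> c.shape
(3, 29)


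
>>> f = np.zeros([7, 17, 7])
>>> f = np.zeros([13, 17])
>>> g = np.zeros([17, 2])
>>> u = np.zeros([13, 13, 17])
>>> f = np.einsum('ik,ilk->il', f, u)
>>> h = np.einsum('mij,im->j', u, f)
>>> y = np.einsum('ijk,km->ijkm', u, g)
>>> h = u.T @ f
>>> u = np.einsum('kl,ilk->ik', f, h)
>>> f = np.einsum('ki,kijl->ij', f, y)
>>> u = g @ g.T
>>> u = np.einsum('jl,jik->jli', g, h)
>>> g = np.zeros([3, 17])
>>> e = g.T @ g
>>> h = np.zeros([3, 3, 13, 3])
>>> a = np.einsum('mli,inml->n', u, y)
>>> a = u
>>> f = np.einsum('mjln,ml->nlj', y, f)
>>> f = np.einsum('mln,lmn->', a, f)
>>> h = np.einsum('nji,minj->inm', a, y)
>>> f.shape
()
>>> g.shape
(3, 17)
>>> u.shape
(17, 2, 13)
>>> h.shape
(13, 17, 13)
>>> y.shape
(13, 13, 17, 2)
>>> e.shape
(17, 17)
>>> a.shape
(17, 2, 13)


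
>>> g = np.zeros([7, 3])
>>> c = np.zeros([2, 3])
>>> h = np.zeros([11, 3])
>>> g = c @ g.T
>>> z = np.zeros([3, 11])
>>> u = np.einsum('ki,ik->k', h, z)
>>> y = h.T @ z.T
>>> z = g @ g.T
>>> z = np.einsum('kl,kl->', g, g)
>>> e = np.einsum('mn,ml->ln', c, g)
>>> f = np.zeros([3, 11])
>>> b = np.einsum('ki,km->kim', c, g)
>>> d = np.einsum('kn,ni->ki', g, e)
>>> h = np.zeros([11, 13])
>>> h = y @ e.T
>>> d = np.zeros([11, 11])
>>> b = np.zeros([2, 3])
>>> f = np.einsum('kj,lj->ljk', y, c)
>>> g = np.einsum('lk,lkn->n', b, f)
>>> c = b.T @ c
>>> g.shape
(3,)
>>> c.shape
(3, 3)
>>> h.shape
(3, 7)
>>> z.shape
()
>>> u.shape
(11,)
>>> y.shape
(3, 3)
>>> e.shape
(7, 3)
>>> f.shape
(2, 3, 3)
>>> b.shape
(2, 3)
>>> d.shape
(11, 11)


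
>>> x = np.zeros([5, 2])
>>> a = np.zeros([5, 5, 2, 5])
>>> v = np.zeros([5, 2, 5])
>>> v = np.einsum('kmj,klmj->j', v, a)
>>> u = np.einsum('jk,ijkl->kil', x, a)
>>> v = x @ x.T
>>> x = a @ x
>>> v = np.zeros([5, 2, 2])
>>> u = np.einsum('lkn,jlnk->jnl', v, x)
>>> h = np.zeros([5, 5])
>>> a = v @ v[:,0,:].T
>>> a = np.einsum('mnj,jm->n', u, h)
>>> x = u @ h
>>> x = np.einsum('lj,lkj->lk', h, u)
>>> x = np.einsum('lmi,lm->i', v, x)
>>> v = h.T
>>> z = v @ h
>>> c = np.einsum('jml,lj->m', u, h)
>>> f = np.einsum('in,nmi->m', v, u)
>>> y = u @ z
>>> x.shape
(2,)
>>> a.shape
(2,)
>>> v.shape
(5, 5)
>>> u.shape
(5, 2, 5)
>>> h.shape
(5, 5)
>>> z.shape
(5, 5)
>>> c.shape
(2,)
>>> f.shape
(2,)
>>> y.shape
(5, 2, 5)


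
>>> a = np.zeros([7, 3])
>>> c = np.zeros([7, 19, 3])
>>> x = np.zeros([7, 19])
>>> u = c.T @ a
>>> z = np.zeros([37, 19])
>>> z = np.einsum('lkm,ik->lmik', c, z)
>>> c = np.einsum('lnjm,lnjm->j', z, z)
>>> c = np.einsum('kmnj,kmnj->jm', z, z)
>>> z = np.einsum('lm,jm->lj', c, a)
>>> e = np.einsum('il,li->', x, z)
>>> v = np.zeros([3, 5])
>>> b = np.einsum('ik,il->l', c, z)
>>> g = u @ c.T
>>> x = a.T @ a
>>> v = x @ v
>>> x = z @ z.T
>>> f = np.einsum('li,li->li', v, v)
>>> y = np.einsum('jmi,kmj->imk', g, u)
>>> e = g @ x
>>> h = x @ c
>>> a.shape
(7, 3)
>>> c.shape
(19, 3)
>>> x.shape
(19, 19)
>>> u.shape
(3, 19, 3)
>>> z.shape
(19, 7)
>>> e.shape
(3, 19, 19)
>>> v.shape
(3, 5)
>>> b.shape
(7,)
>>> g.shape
(3, 19, 19)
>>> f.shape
(3, 5)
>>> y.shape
(19, 19, 3)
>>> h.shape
(19, 3)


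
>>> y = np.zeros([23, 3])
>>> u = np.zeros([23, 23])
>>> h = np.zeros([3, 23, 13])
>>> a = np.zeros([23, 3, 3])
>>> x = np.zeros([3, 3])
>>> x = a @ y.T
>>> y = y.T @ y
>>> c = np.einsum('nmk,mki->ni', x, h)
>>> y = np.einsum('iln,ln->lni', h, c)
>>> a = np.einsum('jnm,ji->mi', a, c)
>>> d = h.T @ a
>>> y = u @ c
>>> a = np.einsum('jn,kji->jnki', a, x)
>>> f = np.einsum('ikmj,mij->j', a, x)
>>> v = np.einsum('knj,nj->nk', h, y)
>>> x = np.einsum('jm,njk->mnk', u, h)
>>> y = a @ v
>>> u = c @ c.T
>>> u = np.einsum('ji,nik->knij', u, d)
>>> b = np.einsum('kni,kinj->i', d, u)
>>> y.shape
(3, 13, 23, 3)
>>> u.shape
(13, 13, 23, 23)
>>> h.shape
(3, 23, 13)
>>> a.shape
(3, 13, 23, 23)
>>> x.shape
(23, 3, 13)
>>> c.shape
(23, 13)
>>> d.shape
(13, 23, 13)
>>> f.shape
(23,)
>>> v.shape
(23, 3)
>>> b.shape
(13,)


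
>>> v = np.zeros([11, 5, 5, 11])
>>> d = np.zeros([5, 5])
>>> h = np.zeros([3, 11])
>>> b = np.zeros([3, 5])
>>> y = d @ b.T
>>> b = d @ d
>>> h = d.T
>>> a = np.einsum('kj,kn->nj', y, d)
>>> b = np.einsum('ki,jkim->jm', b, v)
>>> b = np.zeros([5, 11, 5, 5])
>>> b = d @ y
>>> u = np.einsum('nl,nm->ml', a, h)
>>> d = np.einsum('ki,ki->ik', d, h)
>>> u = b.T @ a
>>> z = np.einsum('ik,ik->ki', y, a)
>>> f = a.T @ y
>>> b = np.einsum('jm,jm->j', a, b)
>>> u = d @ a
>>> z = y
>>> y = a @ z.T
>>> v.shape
(11, 5, 5, 11)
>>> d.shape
(5, 5)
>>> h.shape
(5, 5)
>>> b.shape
(5,)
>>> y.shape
(5, 5)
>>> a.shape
(5, 3)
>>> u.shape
(5, 3)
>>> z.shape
(5, 3)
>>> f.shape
(3, 3)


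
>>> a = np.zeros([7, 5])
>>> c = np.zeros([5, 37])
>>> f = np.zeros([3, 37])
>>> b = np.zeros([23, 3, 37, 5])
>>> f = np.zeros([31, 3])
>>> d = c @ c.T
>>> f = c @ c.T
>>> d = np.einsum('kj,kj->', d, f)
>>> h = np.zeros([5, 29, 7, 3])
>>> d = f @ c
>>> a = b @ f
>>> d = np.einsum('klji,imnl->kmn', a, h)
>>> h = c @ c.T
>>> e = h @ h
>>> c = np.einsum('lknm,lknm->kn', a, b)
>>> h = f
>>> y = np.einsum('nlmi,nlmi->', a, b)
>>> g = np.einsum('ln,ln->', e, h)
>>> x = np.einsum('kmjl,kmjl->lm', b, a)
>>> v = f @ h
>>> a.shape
(23, 3, 37, 5)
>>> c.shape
(3, 37)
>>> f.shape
(5, 5)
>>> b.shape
(23, 3, 37, 5)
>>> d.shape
(23, 29, 7)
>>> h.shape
(5, 5)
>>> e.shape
(5, 5)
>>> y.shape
()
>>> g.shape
()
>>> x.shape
(5, 3)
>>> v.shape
(5, 5)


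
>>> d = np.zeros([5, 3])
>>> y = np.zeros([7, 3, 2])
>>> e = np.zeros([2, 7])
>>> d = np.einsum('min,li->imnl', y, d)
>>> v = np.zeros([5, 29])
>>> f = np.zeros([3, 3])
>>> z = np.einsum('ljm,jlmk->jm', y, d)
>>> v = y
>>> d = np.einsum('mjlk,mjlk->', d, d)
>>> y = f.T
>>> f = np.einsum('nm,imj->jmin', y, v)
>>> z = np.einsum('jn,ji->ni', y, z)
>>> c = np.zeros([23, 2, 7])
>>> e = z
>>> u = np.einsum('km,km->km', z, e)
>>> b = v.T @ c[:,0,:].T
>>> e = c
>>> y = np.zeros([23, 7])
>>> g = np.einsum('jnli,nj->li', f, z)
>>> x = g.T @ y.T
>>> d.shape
()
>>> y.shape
(23, 7)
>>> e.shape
(23, 2, 7)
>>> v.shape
(7, 3, 2)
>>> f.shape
(2, 3, 7, 3)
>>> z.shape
(3, 2)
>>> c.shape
(23, 2, 7)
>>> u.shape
(3, 2)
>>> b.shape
(2, 3, 23)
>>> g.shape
(7, 3)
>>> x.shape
(3, 23)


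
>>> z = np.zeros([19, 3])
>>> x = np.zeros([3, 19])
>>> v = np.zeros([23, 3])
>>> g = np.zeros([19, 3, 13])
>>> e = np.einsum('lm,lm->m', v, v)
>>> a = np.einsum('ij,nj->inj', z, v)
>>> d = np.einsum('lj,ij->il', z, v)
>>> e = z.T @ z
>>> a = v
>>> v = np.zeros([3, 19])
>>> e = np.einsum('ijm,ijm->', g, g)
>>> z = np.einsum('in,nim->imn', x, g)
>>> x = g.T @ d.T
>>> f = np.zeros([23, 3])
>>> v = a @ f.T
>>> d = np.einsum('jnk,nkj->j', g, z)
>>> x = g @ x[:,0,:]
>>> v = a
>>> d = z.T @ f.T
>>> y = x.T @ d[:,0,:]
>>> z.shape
(3, 13, 19)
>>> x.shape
(19, 3, 23)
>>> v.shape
(23, 3)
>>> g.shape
(19, 3, 13)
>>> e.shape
()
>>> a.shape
(23, 3)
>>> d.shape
(19, 13, 23)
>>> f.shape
(23, 3)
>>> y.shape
(23, 3, 23)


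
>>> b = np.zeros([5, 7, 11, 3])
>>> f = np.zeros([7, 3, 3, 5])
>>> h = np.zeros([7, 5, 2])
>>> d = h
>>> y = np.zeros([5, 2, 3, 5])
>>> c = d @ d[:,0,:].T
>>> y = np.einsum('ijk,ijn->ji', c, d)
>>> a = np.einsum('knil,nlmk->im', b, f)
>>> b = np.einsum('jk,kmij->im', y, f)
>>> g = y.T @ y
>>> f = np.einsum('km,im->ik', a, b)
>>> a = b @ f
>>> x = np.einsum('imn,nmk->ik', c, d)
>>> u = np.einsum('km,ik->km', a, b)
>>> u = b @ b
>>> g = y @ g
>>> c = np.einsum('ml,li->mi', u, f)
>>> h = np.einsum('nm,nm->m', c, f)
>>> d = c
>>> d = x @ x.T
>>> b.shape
(3, 3)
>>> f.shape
(3, 11)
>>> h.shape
(11,)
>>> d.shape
(7, 7)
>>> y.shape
(5, 7)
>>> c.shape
(3, 11)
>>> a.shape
(3, 11)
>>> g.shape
(5, 7)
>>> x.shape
(7, 2)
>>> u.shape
(3, 3)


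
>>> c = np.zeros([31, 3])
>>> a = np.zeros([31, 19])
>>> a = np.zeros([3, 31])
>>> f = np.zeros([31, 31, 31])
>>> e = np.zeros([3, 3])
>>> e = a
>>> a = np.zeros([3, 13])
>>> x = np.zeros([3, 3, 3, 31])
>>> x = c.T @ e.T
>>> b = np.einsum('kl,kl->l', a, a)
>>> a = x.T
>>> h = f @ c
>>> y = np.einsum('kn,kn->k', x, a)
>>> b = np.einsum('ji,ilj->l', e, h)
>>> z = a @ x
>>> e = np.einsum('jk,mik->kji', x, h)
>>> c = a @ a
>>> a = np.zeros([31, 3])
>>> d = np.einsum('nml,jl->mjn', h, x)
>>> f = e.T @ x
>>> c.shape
(3, 3)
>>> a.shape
(31, 3)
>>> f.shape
(31, 3, 3)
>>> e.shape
(3, 3, 31)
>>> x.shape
(3, 3)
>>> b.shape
(31,)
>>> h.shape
(31, 31, 3)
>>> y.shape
(3,)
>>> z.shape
(3, 3)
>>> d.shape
(31, 3, 31)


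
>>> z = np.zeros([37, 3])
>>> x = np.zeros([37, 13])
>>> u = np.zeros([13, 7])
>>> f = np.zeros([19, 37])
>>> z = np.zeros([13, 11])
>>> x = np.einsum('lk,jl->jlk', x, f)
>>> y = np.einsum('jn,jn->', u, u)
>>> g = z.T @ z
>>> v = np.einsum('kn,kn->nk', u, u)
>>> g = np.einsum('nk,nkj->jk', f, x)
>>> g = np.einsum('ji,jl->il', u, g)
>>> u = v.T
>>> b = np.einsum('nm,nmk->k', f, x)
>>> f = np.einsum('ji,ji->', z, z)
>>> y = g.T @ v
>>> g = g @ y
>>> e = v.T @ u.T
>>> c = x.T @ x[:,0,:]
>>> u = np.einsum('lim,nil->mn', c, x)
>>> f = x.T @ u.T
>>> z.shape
(13, 11)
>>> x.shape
(19, 37, 13)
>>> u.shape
(13, 19)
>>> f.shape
(13, 37, 13)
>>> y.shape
(37, 13)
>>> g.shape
(7, 13)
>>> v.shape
(7, 13)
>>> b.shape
(13,)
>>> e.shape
(13, 13)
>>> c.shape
(13, 37, 13)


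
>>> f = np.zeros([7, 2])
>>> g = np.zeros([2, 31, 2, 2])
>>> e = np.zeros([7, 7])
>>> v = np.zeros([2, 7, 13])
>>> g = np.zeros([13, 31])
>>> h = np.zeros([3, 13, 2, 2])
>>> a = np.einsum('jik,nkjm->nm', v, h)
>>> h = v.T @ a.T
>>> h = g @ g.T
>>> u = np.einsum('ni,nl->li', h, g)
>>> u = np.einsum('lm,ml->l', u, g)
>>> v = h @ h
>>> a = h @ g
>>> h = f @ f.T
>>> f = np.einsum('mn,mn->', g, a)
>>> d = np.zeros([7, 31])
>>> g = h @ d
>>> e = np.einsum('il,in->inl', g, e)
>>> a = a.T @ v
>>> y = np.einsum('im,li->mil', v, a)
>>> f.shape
()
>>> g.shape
(7, 31)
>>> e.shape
(7, 7, 31)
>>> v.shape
(13, 13)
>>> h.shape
(7, 7)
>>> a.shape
(31, 13)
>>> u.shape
(31,)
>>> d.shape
(7, 31)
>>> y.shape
(13, 13, 31)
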